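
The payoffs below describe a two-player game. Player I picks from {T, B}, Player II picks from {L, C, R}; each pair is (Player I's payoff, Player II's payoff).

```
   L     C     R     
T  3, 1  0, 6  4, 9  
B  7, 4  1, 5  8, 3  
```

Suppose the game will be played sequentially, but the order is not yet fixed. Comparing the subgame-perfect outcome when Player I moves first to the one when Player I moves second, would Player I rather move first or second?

first

If Player I leads: Player II's best replies are T→R, B→C; Player I's induced payoffs 4, 1; outcome (T, R), payoffs (4, 9).
If Player II leads: Player I's best replies are L→B, C→B, R→B; Player II's induced payoffs 4, 5, 3; outcome (B, C), payoffs (1, 5).
Player I gets 4 moving first and 1 moving second, so Player I prefers to move first.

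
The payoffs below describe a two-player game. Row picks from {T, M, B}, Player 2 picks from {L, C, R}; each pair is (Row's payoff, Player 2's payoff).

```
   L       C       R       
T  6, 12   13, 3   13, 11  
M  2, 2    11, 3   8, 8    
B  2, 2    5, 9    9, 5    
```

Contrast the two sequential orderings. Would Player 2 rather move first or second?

If Row leads: Player 2's best replies are T→L, M→R, B→C; Row's induced payoffs 6, 8, 5; outcome (M, R), payoffs (8, 8).
If Player 2 leads: Row's best replies are L→T, C→T, R→T; Player 2's induced payoffs 12, 3, 11; outcome (T, L), payoffs (6, 12).
Player 2 gets 12 moving first and 8 moving second, so Player 2 prefers to move first.

first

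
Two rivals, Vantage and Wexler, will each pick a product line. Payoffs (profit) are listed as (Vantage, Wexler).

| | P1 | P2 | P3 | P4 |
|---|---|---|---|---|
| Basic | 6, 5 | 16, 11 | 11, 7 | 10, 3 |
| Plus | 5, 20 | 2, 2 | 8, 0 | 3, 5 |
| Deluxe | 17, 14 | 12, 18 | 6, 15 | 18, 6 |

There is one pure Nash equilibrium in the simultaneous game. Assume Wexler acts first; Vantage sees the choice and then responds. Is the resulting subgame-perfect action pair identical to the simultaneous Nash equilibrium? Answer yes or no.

no

Work backward from Vantage's decision.
- P1: BR = Deluxe, leader payoff 14.
- P2: BR = Basic, leader payoff 11.
- P3: BR = Basic, leader payoff 7.
- P4: BR = Deluxe, leader payoff 6.
Maximizing over 14, 11, 7, 6, Wexler chooses P1. Subgame-perfect outcome: (Deluxe, P1) with payoffs (17, 14).
For the simultaneous game, intersect best replies.
Vantage's best replies: P1→Deluxe; P2→Basic; P3→Basic; P4→Deluxe.
Wexler's best replies: Basic→P2; Plus→P1; Deluxe→P2.
The unique mutual best reply is (Basic, P2), giving (16, 11).
Sequential outcome (Deluxe, P1) differs from the Nash profile (Basic, P2).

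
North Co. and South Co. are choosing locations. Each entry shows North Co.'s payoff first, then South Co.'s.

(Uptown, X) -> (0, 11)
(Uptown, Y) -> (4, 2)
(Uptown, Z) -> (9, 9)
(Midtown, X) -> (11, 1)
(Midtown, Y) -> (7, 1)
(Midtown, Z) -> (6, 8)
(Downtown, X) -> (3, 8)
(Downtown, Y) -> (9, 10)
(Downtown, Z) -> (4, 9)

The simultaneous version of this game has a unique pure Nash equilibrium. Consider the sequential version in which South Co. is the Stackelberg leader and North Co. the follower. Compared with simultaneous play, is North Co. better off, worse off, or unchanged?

Work backward from North Co.'s decision.
- X: BR = Midtown, leader payoff 1.
- Y: BR = Downtown, leader payoff 10.
- Z: BR = Uptown, leader payoff 9.
Among 1, 10, 9, the best is 10 at Y. Subgame-perfect outcome: (Downtown, Y) with payoffs (9, 10).
Now find the simultaneous Nash equilibrium.
North Co.'s best replies: X→Midtown; Y→Downtown; Z→Uptown.
South Co.'s best replies: Uptown→X; Midtown→Z; Downtown→Y.
The unique mutual best reply is (Downtown, Y), giving (9, 10).
North Co. earns 9 sequentially versus 9 at the Nash outcome: unchanged.

unchanged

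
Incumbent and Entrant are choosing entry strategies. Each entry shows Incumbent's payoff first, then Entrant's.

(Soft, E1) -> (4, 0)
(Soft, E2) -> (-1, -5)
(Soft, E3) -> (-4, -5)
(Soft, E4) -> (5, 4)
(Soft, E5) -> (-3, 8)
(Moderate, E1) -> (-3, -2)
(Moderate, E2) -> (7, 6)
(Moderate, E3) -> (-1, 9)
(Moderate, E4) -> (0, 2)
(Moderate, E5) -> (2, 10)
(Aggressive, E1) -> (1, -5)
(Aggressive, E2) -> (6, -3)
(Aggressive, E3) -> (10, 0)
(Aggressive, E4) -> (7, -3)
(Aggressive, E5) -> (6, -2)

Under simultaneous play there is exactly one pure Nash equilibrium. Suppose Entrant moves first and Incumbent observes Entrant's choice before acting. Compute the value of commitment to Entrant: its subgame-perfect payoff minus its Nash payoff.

Incumbent best-responds to each possible Entrant move:
- E1: Incumbent compares 4, -3, 1 and picks Soft; Entrant would get 0.
- E2: Incumbent compares -1, 7, 6 and picks Moderate; Entrant would get 6.
- E3: Incumbent compares -4, -1, 10 and picks Aggressive; Entrant would get 0.
- E4: Incumbent compares 5, 0, 7 and picks Aggressive; Entrant would get -3.
- E5: Incumbent compares -3, 2, 6 and picks Aggressive; Entrant would get -2.
Maximizing over 0, 6, 0, -3, -2, Entrant chooses E2. Subgame-perfect outcome: (Moderate, E2) with payoffs (7, 6).
Under simultaneous play:
Incumbent's best replies: E1→Soft; E2→Moderate; E3→Aggressive; E4→Aggressive; E5→Aggressive.
Entrant's best replies: Soft→E5; Moderate→E5; Aggressive→E3.
The unique mutual best reply is (Aggressive, E3), giving (10, 0).
Entrant's commitment gain: 6 − 0 = 6.

6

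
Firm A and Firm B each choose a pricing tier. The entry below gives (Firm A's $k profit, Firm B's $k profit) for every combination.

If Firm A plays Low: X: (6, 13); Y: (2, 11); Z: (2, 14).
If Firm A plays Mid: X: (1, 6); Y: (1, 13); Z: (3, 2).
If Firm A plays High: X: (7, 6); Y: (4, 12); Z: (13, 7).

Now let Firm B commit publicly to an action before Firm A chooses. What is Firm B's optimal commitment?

Y

Work backward from Firm A's decision.
- X → Firm A plays High (best of 6, 1, 7); Firm B gets 6.
- Y → Firm A plays High (best of 2, 1, 4); Firm B gets 12.
- Z → Firm A plays High (best of 2, 3, 13); Firm B gets 7.
Firm B's induced payoffs are 6, 12, 7, so Firm B commits to Y. Subgame-perfect outcome: (High, Y) with payoffs (4, 12).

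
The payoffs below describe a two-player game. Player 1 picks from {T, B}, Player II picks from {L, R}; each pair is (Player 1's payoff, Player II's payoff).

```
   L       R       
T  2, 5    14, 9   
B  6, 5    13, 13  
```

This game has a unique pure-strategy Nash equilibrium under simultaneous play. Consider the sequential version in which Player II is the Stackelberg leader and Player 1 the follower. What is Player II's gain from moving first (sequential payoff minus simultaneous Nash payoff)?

0

Work backward from Player 1's decision.
- L: Player 1 compares 2, 6 and picks B; Player II would get 5.
- R: Player 1 compares 14, 13 and picks T; Player II would get 9.
Maximizing over 5, 9, Player II chooses R. Subgame-perfect outcome: (T, R) with payoffs (14, 9).
Now find the simultaneous Nash equilibrium.
Player 1's best replies: L→B; R→T.
Player II's best replies: T→R; B→R.
The unique mutual best reply is (T, R), giving (14, 9).
Player II's commitment gain: 9 − 9 = 0.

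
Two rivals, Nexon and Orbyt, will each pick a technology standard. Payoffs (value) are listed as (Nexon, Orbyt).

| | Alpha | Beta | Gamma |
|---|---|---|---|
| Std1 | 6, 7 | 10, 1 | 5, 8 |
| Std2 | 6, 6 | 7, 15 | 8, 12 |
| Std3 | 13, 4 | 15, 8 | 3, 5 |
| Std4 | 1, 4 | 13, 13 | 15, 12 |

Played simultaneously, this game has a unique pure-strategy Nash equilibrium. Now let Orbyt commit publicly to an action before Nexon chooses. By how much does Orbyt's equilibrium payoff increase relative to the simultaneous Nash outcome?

Backward induction with Orbyt moving first.
- Alpha: Nexon compares 6, 6, 13, 1 and picks Std3; Orbyt would get 4.
- Beta: Nexon compares 10, 7, 15, 13 and picks Std3; Orbyt would get 8.
- Gamma: Nexon compares 5, 8, 3, 15 and picks Std4; Orbyt would get 12.
Maximizing over 4, 8, 12, Orbyt chooses Gamma. Subgame-perfect outcome: (Std4, Gamma) with payoffs (15, 12).
For the simultaneous game, intersect best replies.
Nexon's best replies: Alpha→Std3; Beta→Std3; Gamma→Std4.
Orbyt's best replies: Std1→Gamma; Std2→Beta; Std3→Beta; Std4→Beta.
The unique mutual best reply is (Std3, Beta), giving (15, 8).
Orbyt's commitment gain: 12 − 8 = 4.

4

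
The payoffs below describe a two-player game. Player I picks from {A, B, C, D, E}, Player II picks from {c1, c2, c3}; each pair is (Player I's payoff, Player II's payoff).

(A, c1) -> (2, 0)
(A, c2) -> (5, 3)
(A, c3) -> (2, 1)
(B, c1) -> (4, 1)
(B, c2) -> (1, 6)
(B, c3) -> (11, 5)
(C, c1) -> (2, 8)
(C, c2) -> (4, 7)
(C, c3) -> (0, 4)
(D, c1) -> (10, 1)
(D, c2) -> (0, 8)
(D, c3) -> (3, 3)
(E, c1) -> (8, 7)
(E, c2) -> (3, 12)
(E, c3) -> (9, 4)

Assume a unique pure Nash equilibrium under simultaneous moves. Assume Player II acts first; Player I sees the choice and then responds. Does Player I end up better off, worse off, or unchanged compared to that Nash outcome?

better off

Solve by backward induction (Player II leads).
- c1: Player I compares 2, 4, 2, 10, 8 and picks D; Player II would get 1.
- c2: Player I compares 5, 1, 4, 0, 3 and picks A; Player II would get 3.
- c3: Player I compares 2, 11, 0, 3, 9 and picks B; Player II would get 5.
Among 1, 3, 5, the best is 5 at c3. Subgame-perfect outcome: (B, c3) with payoffs (11, 5).
Now find the simultaneous Nash equilibrium.
Player I's best replies: c1→D; c2→A; c3→B.
Player II's best replies: A→c2; B→c2; C→c1; D→c2; E→c2.
Only (A, c2) has each player best-responding; Nash payoffs (5, 3).
Player I earns 11 sequentially versus 5 at the Nash outcome: better off.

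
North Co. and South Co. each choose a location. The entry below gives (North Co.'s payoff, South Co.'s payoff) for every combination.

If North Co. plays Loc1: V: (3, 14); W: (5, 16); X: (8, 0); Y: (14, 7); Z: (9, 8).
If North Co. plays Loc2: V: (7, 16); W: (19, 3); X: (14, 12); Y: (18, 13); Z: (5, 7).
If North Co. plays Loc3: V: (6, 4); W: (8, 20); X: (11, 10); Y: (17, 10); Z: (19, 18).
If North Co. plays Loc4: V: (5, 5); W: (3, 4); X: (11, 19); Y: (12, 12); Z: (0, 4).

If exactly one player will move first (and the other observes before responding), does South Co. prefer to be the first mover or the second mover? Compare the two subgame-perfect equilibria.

If North Co. leads: South Co.'s best replies are Loc1→W, Loc2→V, Loc3→W, Loc4→X; North Co.'s induced payoffs 5, 7, 8, 11; outcome (Loc4, X), payoffs (11, 19).
If South Co. leads: North Co.'s best replies are V→Loc2, W→Loc2, X→Loc2, Y→Loc2, Z→Loc3; South Co.'s induced payoffs 16, 3, 12, 13, 18; outcome (Loc3, Z), payoffs (19, 18).
South Co. gets 18 moving first and 19 moving second, so South Co. prefers to move second.

second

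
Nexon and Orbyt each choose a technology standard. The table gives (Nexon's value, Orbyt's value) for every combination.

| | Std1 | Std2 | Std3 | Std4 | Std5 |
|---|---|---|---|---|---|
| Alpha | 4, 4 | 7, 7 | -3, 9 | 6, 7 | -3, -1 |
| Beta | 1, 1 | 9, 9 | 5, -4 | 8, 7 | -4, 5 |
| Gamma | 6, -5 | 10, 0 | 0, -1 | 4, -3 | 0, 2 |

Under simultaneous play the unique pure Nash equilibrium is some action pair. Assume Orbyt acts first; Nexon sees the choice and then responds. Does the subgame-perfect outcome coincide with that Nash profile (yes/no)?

Nexon best-responds to each possible Orbyt move:
- Std1: Nexon compares 4, 1, 6 and picks Gamma; Orbyt would get -5.
- Std2: Nexon compares 7, 9, 10 and picks Gamma; Orbyt would get 0.
- Std3: Nexon compares -3, 5, 0 and picks Beta; Orbyt would get -4.
- Std4: Nexon compares 6, 8, 4 and picks Beta; Orbyt would get 7.
- Std5: Nexon compares -3, -4, 0 and picks Gamma; Orbyt would get 2.
Among -5, 0, -4, 7, 2, the best is 7 at Std4. Subgame-perfect outcome: (Beta, Std4) with payoffs (8, 7).
Now find the simultaneous Nash equilibrium.
Nexon's best replies: Std1→Gamma; Std2→Gamma; Std3→Beta; Std4→Beta; Std5→Gamma.
Orbyt's best replies: Alpha→Std3; Beta→Std2; Gamma→Std5.
The unique mutual best reply is (Gamma, Std5), giving (0, 2).
Sequential outcome (Beta, Std4) differs from the Nash profile (Gamma, Std5).

no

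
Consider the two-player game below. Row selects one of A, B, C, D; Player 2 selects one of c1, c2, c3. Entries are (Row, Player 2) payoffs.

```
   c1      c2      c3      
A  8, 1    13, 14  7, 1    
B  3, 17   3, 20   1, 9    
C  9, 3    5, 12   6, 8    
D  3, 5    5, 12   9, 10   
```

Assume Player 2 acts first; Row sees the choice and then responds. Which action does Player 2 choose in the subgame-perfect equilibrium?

Backward induction with Player 2 moving first.
- c1 → Row plays C (best of 8, 3, 9, 3); Player 2 gets 3.
- c2 → Row plays A (best of 13, 3, 5, 5); Player 2 gets 14.
- c3 → Row plays D (best of 7, 1, 6, 9); Player 2 gets 10.
Maximizing over 3, 14, 10, Player 2 chooses c2. Subgame-perfect outcome: (A, c2) with payoffs (13, 14).

c2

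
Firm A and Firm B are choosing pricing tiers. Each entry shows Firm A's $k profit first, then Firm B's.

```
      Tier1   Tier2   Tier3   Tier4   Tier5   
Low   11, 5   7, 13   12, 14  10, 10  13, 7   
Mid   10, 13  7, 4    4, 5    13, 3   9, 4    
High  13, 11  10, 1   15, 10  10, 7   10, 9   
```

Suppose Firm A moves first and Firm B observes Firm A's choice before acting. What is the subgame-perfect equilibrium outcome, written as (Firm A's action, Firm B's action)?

Solve by backward induction (Firm A leads).
- Low → Firm B plays Tier3 (best of 5, 13, 14, 10, 7); Firm A gets 12.
- Mid → Firm B plays Tier1 (best of 13, 4, 5, 3, 4); Firm A gets 10.
- High → Firm B plays Tier1 (best of 11, 1, 10, 7, 9); Firm A gets 13.
Among 12, 10, 13, the best is 13 at High. Subgame-perfect outcome: (High, Tier1) with payoffs (13, 11).

(High, Tier1)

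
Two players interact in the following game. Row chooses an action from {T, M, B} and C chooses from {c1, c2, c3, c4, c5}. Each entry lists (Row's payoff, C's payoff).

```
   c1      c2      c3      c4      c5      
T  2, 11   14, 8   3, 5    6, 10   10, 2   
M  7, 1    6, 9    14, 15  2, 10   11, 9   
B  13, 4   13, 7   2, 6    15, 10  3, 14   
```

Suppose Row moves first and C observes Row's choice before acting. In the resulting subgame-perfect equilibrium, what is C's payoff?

15

Backward induction with Row moving first.
- T: BR = c1, leader payoff 2.
- M: BR = c3, leader payoff 14.
- B: BR = c5, leader payoff 3.
Among 2, 14, 3, the best is 14 at M. Subgame-perfect outcome: (M, c3) with payoffs (14, 15).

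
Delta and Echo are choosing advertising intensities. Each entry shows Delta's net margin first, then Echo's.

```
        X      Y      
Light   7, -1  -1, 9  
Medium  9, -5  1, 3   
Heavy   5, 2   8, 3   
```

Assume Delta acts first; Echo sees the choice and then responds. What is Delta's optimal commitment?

Solve by backward induction (Delta leads).
- Light → Echo plays Y (best of -1, 9); Delta gets -1.
- Medium → Echo plays Y (best of -5, 3); Delta gets 1.
- Heavy → Echo plays Y (best of 2, 3); Delta gets 8.
Maximizing over -1, 1, 8, Delta chooses Heavy. Subgame-perfect outcome: (Heavy, Y) with payoffs (8, 3).

Heavy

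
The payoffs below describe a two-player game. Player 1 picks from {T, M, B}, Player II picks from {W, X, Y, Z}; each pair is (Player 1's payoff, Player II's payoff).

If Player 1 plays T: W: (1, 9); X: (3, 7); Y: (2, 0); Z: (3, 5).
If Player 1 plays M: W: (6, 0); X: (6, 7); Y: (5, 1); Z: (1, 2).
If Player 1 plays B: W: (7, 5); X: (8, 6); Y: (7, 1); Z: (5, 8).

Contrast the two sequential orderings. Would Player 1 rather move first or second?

If Player 1 leads: Player II's best replies are T→W, M→X, B→Z; Player 1's induced payoffs 1, 6, 5; outcome (M, X), payoffs (6, 7).
If Player II leads: Player 1's best replies are W→B, X→B, Y→B, Z→B; Player II's induced payoffs 5, 6, 1, 8; outcome (B, Z), payoffs (5, 8).
Player 1 gets 6 moving first and 5 moving second, so Player 1 prefers to move first.

first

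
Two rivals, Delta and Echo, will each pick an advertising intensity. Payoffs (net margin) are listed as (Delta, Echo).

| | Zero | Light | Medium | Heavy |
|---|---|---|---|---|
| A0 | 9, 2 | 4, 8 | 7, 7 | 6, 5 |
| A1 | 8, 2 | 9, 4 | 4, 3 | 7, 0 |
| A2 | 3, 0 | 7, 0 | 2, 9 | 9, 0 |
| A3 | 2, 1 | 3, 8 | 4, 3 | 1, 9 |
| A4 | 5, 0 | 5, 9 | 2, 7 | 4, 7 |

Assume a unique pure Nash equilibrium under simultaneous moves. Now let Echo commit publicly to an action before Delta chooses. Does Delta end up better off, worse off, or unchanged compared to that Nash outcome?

Backward induction with Echo moving first.
- Zero: Delta compares 9, 8, 3, 2, 5 and picks A0; Echo would get 2.
- Light: Delta compares 4, 9, 7, 3, 5 and picks A1; Echo would get 4.
- Medium: Delta compares 7, 4, 2, 4, 2 and picks A0; Echo would get 7.
- Heavy: Delta compares 6, 7, 9, 1, 4 and picks A2; Echo would get 0.
Maximizing over 2, 4, 7, 0, Echo chooses Medium. Subgame-perfect outcome: (A0, Medium) with payoffs (7, 7).
Now find the simultaneous Nash equilibrium.
Delta's best replies: Zero→A0; Light→A1; Medium→A0; Heavy→A2.
Echo's best replies: A0→Light; A1→Light; A2→Medium; A3→Heavy; A4→Light.
The unique mutual best reply is (A1, Light), giving (9, 4).
Delta earns 7 sequentially versus 9 at the Nash outcome: worse off.

worse off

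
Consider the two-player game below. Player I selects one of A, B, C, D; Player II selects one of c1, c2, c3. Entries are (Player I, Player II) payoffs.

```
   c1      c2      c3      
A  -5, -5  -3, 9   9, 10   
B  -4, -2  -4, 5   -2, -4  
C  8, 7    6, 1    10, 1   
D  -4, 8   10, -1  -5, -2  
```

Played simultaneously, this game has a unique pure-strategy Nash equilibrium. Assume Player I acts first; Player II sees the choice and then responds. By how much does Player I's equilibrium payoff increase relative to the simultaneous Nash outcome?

Backward induction with Player I moving first.
- A → Player II plays c3 (best of -5, 9, 10); Player I gets 9.
- B → Player II plays c2 (best of -2, 5, -4); Player I gets -4.
- C → Player II plays c1 (best of 7, 1, 1); Player I gets 8.
- D → Player II plays c1 (best of 8, -1, -2); Player I gets -4.
Maximizing over 9, -4, 8, -4, Player I chooses A. Subgame-perfect outcome: (A, c3) with payoffs (9, 10).
For the simultaneous game, intersect best replies.
Player I's best replies: c1→C; c2→D; c3→C.
Player II's best replies: A→c3; B→c2; C→c1; D→c1.
The unique mutual best reply is (C, c1), giving (8, 7).
Player I's commitment gain: 9 − 8 = 1.

1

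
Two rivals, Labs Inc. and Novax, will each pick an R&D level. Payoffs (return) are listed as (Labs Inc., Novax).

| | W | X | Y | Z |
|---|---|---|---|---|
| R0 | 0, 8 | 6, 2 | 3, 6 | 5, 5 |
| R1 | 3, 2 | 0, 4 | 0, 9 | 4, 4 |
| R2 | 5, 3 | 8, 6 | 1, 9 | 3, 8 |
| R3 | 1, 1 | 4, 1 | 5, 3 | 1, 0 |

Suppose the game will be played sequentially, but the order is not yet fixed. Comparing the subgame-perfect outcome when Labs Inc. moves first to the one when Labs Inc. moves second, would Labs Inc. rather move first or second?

If Labs Inc. leads: Novax's best replies are R0→W, R1→Y, R2→Y, R3→Y; Labs Inc.'s induced payoffs 0, 0, 1, 5; outcome (R3, Y), payoffs (5, 3).
If Novax leads: Labs Inc.'s best replies are W→R2, X→R2, Y→R3, Z→R0; Novax's induced payoffs 3, 6, 3, 5; outcome (R2, X), payoffs (8, 6).
Labs Inc. gets 5 moving first and 8 moving second, so Labs Inc. prefers to move second.

second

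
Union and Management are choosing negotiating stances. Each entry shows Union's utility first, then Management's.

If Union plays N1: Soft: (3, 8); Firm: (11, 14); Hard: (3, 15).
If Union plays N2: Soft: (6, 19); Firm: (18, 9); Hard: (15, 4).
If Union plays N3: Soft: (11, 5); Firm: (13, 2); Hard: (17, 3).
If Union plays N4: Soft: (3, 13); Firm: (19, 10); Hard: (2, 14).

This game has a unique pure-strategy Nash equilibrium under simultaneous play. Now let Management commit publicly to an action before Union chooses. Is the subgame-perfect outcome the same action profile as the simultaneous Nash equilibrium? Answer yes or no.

no

Union best-responds to each possible Management move:
- Soft: BR = N3, leader payoff 5.
- Firm: BR = N4, leader payoff 10.
- Hard: BR = N3, leader payoff 3.
Maximizing over 5, 10, 3, Management chooses Firm. Subgame-perfect outcome: (N4, Firm) with payoffs (19, 10).
Under simultaneous play:
Union's best replies: Soft→N3; Firm→N4; Hard→N3.
Management's best replies: N1→Hard; N2→Soft; N3→Soft; N4→Hard.
The unique mutual best reply is (N3, Soft), giving (11, 5).
Sequential outcome (N4, Firm) differs from the Nash profile (N3, Soft).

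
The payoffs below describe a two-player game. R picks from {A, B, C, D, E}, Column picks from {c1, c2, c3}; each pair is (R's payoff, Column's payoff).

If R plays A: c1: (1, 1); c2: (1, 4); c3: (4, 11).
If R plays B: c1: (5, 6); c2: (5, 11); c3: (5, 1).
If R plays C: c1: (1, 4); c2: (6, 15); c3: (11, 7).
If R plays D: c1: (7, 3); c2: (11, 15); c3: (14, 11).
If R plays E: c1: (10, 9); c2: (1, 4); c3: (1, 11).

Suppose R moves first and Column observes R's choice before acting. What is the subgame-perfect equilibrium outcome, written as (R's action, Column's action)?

Column best-responds to each possible R move:
- A → Column plays c3 (best of 1, 4, 11); R gets 4.
- B → Column plays c2 (best of 6, 11, 1); R gets 5.
- C → Column plays c2 (best of 4, 15, 7); R gets 6.
- D → Column plays c2 (best of 3, 15, 11); R gets 11.
- E → Column plays c3 (best of 9, 4, 11); R gets 1.
Maximizing over 4, 5, 6, 11, 1, R chooses D. Subgame-perfect outcome: (D, c2) with payoffs (11, 15).

(D, c2)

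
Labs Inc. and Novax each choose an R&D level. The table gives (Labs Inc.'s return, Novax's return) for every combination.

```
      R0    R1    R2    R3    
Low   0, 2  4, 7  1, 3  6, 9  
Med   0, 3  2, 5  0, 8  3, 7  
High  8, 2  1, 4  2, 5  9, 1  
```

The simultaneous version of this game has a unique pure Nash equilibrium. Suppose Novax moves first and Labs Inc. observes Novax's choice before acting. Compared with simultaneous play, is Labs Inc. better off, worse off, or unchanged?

better off

Labs Inc. best-responds to each possible Novax move:
- R0 → Labs Inc. plays High (best of 0, 0, 8); Novax gets 2.
- R1 → Labs Inc. plays Low (best of 4, 2, 1); Novax gets 7.
- R2 → Labs Inc. plays High (best of 1, 0, 2); Novax gets 5.
- R3 → Labs Inc. plays High (best of 6, 3, 9); Novax gets 1.
Novax's induced payoffs are 2, 7, 5, 1, so Novax commits to R1. Subgame-perfect outcome: (Low, R1) with payoffs (4, 7).
For the simultaneous game, intersect best replies.
Labs Inc.'s best replies: R0→High; R1→Low; R2→High; R3→High.
Novax's best replies: Low→R3; Med→R2; High→R2.
The unique mutual best reply is (High, R2), giving (2, 5).
Labs Inc. earns 4 sequentially versus 2 at the Nash outcome: better off.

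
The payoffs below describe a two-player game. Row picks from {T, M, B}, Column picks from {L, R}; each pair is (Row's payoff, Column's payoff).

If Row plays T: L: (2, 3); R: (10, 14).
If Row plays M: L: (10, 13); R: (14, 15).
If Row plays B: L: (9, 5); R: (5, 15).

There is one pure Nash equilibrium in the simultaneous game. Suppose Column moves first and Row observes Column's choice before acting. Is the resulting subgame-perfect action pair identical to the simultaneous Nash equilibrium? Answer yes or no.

yes

Row best-responds to each possible Column move:
- L: Row compares 2, 10, 9 and picks M; Column would get 13.
- R: Row compares 10, 14, 5 and picks M; Column would get 15.
Among 13, 15, the best is 15 at R. Subgame-perfect outcome: (M, R) with payoffs (14, 15).
For the simultaneous game, intersect best replies.
Row's best replies: L→M; R→M.
Column's best replies: T→R; M→R; B→R.
Only (M, R) has each player best-responding; Nash payoffs (14, 15).
Sequential outcome (M, R) coincides with the Nash profile (M, R).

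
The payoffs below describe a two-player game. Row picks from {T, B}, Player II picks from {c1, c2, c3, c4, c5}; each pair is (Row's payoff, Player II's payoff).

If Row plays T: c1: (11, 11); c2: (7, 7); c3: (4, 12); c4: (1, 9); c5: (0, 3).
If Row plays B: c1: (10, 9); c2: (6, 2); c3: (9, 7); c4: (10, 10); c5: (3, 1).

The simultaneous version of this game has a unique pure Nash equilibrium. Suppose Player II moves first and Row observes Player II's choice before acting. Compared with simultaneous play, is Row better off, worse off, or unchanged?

better off

Row best-responds to each possible Player II move:
- c1 → Row plays T (best of 11, 10); Player II gets 11.
- c2 → Row plays T (best of 7, 6); Player II gets 7.
- c3 → Row plays B (best of 4, 9); Player II gets 7.
- c4 → Row plays B (best of 1, 10); Player II gets 10.
- c5 → Row plays B (best of 0, 3); Player II gets 1.
Player II's induced payoffs are 11, 7, 7, 10, 1, so Player II commits to c1. Subgame-perfect outcome: (T, c1) with payoffs (11, 11).
Now find the simultaneous Nash equilibrium.
Row's best replies: c1→T; c2→T; c3→B; c4→B; c5→B.
Player II's best replies: T→c3; B→c4.
The unique mutual best reply is (B, c4), giving (10, 10).
Row earns 11 sequentially versus 10 at the Nash outcome: better off.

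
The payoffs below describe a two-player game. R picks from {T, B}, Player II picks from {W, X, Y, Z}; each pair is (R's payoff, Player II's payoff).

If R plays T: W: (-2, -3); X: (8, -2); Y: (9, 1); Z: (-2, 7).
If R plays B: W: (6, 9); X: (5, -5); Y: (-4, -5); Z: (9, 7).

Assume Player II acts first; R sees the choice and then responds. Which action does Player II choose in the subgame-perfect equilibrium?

W

R best-responds to each possible Player II move:
- W → R plays B (best of -2, 6); Player II gets 9.
- X → R plays T (best of 8, 5); Player II gets -2.
- Y → R plays T (best of 9, -4); Player II gets 1.
- Z → R plays B (best of -2, 9); Player II gets 7.
Maximizing over 9, -2, 1, 7, Player II chooses W. Subgame-perfect outcome: (B, W) with payoffs (6, 9).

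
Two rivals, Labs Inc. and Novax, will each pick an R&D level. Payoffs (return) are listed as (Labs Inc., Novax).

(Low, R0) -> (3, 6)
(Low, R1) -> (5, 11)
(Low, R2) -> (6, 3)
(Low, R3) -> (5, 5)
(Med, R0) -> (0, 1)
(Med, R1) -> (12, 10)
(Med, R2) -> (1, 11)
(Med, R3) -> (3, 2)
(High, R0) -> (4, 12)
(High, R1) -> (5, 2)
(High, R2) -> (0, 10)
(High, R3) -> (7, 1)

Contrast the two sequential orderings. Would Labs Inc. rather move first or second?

If Labs Inc. leads: Novax's best replies are Low→R1, Med→R2, High→R0; Labs Inc.'s induced payoffs 5, 1, 4; outcome (Low, R1), payoffs (5, 11).
If Novax leads: Labs Inc.'s best replies are R0→High, R1→Med, R2→Low, R3→High; Novax's induced payoffs 12, 10, 3, 1; outcome (High, R0), payoffs (4, 12).
Labs Inc. gets 5 moving first and 4 moving second, so Labs Inc. prefers to move first.

first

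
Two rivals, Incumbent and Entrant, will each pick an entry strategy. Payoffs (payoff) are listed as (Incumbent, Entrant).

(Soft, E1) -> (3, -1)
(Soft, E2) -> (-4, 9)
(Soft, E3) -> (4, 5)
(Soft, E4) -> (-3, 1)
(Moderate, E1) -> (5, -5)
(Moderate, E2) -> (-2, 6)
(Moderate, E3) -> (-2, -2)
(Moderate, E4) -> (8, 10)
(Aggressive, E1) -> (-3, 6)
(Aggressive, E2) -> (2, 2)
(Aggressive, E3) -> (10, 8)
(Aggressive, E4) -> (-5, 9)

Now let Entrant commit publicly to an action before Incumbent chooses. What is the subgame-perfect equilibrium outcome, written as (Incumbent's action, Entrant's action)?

(Moderate, E4)

Work backward from Incumbent's decision.
- E1: Incumbent compares 3, 5, -3 and picks Moderate; Entrant would get -5.
- E2: Incumbent compares -4, -2, 2 and picks Aggressive; Entrant would get 2.
- E3: Incumbent compares 4, -2, 10 and picks Aggressive; Entrant would get 8.
- E4: Incumbent compares -3, 8, -5 and picks Moderate; Entrant would get 10.
Maximizing over -5, 2, 8, 10, Entrant chooses E4. Subgame-perfect outcome: (Moderate, E4) with payoffs (8, 10).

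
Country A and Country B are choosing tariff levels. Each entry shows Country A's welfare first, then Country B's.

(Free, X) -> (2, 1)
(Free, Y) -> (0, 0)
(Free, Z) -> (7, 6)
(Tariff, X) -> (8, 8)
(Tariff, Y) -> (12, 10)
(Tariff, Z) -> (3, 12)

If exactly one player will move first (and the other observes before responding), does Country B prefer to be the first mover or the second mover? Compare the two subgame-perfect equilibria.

first

If Country A leads: Country B's best replies are Free→Z, Tariff→Z; Country A's induced payoffs 7, 3; outcome (Free, Z), payoffs (7, 6).
If Country B leads: Country A's best replies are X→Tariff, Y→Tariff, Z→Free; Country B's induced payoffs 8, 10, 6; outcome (Tariff, Y), payoffs (12, 10).
Country B gets 10 moving first and 6 moving second, so Country B prefers to move first.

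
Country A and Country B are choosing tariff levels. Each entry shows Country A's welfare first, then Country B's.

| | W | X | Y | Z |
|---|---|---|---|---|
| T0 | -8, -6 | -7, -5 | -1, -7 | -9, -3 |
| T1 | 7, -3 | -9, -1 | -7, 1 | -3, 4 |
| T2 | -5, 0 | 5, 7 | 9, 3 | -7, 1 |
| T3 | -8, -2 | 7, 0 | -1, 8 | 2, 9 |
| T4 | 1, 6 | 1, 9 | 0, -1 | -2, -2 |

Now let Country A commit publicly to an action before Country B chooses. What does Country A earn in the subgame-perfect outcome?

Solve by backward induction (Country A leads).
- T0: Country B compares -6, -5, -7, -3 and picks Z; Country A would get -9.
- T1: Country B compares -3, -1, 1, 4 and picks Z; Country A would get -3.
- T2: Country B compares 0, 7, 3, 1 and picks X; Country A would get 5.
- T3: Country B compares -2, 0, 8, 9 and picks Z; Country A would get 2.
- T4: Country B compares 6, 9, -1, -2 and picks X; Country A would get 1.
Country A's induced payoffs are -9, -3, 5, 2, 1, so Country A commits to T2. Subgame-perfect outcome: (T2, X) with payoffs (5, 7).

5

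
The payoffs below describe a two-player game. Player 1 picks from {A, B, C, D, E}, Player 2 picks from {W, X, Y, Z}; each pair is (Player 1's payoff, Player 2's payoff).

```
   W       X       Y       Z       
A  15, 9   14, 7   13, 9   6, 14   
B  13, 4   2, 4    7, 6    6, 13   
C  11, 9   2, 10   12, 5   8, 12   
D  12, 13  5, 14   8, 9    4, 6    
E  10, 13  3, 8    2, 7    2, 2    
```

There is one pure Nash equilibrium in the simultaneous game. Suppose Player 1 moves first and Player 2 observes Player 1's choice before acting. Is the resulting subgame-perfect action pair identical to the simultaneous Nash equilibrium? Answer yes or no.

no

Player 2 best-responds to each possible Player 1 move:
- A → Player 2 plays Z (best of 9, 7, 9, 14); Player 1 gets 6.
- B → Player 2 plays Z (best of 4, 4, 6, 13); Player 1 gets 6.
- C → Player 2 plays Z (best of 9, 10, 5, 12); Player 1 gets 8.
- D → Player 2 plays X (best of 13, 14, 9, 6); Player 1 gets 5.
- E → Player 2 plays W (best of 13, 8, 7, 2); Player 1 gets 10.
Maximizing over 6, 6, 8, 5, 10, Player 1 chooses E. Subgame-perfect outcome: (E, W) with payoffs (10, 13).
Under simultaneous play:
Player 1's best replies: W→A; X→A; Y→A; Z→C.
Player 2's best replies: A→Z; B→Z; C→Z; D→X; E→W.
Only (C, Z) has each player best-responding; Nash payoffs (8, 12).
Sequential outcome (E, W) differs from the Nash profile (C, Z).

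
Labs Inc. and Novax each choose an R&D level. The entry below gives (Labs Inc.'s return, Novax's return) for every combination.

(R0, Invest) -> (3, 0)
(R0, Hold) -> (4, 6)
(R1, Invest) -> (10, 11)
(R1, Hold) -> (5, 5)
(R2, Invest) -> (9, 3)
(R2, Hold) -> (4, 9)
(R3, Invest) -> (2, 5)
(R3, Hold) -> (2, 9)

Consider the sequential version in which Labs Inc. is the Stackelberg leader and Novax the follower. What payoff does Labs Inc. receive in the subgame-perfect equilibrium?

Backward induction with Labs Inc. moving first.
- R0: BR = Hold, leader payoff 4.
- R1: BR = Invest, leader payoff 10.
- R2: BR = Hold, leader payoff 4.
- R3: BR = Hold, leader payoff 2.
Maximizing over 4, 10, 4, 2, Labs Inc. chooses R1. Subgame-perfect outcome: (R1, Invest) with payoffs (10, 11).

10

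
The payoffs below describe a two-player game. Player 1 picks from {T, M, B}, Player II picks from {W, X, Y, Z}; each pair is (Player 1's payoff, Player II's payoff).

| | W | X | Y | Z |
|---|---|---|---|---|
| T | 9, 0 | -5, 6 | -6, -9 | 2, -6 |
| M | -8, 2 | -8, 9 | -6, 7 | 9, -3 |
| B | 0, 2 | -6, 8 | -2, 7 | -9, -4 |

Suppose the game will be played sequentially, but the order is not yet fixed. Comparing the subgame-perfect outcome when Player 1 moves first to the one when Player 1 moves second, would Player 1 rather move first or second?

If Player 1 leads: Player II's best replies are T→X, M→X, B→X; Player 1's induced payoffs -5, -8, -6; outcome (T, X), payoffs (-5, 6).
If Player II leads: Player 1's best replies are W→T, X→T, Y→B, Z→M; Player II's induced payoffs 0, 6, 7, -3; outcome (B, Y), payoffs (-2, 7).
Player 1 gets -5 moving first and -2 moving second, so Player 1 prefers to move second.

second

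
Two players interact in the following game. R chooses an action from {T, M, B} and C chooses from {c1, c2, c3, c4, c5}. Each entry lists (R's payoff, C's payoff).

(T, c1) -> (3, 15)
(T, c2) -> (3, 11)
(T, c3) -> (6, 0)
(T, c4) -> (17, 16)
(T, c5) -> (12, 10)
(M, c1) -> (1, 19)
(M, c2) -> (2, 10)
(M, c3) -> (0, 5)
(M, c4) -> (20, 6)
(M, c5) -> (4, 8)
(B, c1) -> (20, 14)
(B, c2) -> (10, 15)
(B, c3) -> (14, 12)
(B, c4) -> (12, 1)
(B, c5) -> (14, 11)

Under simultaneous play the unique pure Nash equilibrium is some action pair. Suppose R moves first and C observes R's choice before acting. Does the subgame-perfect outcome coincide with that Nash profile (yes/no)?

no

C best-responds to each possible R move:
- T: C compares 15, 11, 0, 16, 10 and picks c4; R would get 17.
- M: C compares 19, 10, 5, 6, 8 and picks c1; R would get 1.
- B: C compares 14, 15, 12, 1, 11 and picks c2; R would get 10.
R's induced payoffs are 17, 1, 10, so R commits to T. Subgame-perfect outcome: (T, c4) with payoffs (17, 16).
Under simultaneous play:
R's best replies: c1→B; c2→B; c3→B; c4→M; c5→B.
C's best replies: T→c4; M→c1; B→c2.
Only (B, c2) has each player best-responding; Nash payoffs (10, 15).
Sequential outcome (T, c4) differs from the Nash profile (B, c2).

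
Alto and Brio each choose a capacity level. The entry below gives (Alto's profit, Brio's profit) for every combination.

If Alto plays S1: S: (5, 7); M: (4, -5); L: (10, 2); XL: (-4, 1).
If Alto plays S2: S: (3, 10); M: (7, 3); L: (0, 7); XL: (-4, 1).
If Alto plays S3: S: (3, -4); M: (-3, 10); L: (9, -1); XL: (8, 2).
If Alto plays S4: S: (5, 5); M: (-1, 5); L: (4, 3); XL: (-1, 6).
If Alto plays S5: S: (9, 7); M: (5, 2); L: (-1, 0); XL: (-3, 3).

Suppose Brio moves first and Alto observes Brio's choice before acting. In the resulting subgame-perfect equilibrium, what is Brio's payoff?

7

Work backward from Alto's decision.
- S: Alto compares 5, 3, 3, 5, 9 and picks S5; Brio would get 7.
- M: Alto compares 4, 7, -3, -1, 5 and picks S2; Brio would get 3.
- L: Alto compares 10, 0, 9, 4, -1 and picks S1; Brio would get 2.
- XL: Alto compares -4, -4, 8, -1, -3 and picks S3; Brio would get 2.
Brio's induced payoffs are 7, 3, 2, 2, so Brio commits to S. Subgame-perfect outcome: (S5, S) with payoffs (9, 7).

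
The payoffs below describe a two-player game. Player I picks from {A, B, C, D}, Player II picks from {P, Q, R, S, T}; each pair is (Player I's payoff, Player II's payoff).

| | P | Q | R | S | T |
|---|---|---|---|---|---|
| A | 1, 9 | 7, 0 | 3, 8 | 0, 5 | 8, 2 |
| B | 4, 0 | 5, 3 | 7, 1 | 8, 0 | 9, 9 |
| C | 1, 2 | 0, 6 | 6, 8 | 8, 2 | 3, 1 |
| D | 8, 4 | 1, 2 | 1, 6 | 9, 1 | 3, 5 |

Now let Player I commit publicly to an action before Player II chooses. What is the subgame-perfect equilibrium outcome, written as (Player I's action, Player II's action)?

(B, T)

Backward induction with Player I moving first.
- A: BR = P, leader payoff 1.
- B: BR = T, leader payoff 9.
- C: BR = R, leader payoff 6.
- D: BR = R, leader payoff 1.
Maximizing over 1, 9, 6, 1, Player I chooses B. Subgame-perfect outcome: (B, T) with payoffs (9, 9).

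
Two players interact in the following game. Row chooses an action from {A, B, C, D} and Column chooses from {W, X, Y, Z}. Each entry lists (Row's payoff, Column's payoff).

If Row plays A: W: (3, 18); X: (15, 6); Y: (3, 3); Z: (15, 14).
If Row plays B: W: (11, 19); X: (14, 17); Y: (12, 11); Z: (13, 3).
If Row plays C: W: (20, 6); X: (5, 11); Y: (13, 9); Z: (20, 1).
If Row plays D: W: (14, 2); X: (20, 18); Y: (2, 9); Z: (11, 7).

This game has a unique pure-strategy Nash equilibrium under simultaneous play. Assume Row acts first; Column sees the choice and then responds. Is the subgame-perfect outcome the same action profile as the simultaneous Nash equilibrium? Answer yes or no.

yes

Backward induction with Row moving first.
- A: BR = W, leader payoff 3.
- B: BR = W, leader payoff 11.
- C: BR = X, leader payoff 5.
- D: BR = X, leader payoff 20.
Among 3, 11, 5, 20, the best is 20 at D. Subgame-perfect outcome: (D, X) with payoffs (20, 18).
Now find the simultaneous Nash equilibrium.
Row's best replies: W→C; X→D; Y→C; Z→C.
Column's best replies: A→W; B→W; C→X; D→X.
The unique mutual best reply is (D, X), giving (20, 18).
Sequential outcome (D, X) coincides with the Nash profile (D, X).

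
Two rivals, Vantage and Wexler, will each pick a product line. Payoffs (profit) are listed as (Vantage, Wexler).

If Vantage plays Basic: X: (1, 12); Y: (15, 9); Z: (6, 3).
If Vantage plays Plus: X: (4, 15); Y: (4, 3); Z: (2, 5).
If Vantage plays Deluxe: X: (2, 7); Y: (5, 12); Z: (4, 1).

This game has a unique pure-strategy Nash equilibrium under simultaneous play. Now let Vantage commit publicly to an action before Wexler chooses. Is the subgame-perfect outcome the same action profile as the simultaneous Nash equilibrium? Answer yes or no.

no

Wexler best-responds to each possible Vantage move:
- Basic → Wexler plays X (best of 12, 9, 3); Vantage gets 1.
- Plus → Wexler plays X (best of 15, 3, 5); Vantage gets 4.
- Deluxe → Wexler plays Y (best of 7, 12, 1); Vantage gets 5.
Maximizing over 1, 4, 5, Vantage chooses Deluxe. Subgame-perfect outcome: (Deluxe, Y) with payoffs (5, 12).
For the simultaneous game, intersect best replies.
Vantage's best replies: X→Plus; Y→Basic; Z→Basic.
Wexler's best replies: Basic→X; Plus→X; Deluxe→Y.
The unique mutual best reply is (Plus, X), giving (4, 15).
Sequential outcome (Deluxe, Y) differs from the Nash profile (Plus, X).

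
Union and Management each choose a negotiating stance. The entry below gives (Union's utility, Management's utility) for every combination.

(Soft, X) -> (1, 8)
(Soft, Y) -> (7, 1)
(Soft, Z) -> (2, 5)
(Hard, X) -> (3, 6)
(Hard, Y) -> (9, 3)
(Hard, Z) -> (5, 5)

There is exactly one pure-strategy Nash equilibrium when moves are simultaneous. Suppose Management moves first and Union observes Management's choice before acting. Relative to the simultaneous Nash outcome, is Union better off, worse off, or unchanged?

unchanged

Solve by backward induction (Management leads).
- X: BR = Hard, leader payoff 6.
- Y: BR = Hard, leader payoff 3.
- Z: BR = Hard, leader payoff 5.
Among 6, 3, 5, the best is 6 at X. Subgame-perfect outcome: (Hard, X) with payoffs (3, 6).
Under simultaneous play:
Union's best replies: X→Hard; Y→Hard; Z→Hard.
Management's best replies: Soft→X; Hard→X.
Only (Hard, X) has each player best-responding; Nash payoffs (3, 6).
Union earns 3 sequentially versus 3 at the Nash outcome: unchanged.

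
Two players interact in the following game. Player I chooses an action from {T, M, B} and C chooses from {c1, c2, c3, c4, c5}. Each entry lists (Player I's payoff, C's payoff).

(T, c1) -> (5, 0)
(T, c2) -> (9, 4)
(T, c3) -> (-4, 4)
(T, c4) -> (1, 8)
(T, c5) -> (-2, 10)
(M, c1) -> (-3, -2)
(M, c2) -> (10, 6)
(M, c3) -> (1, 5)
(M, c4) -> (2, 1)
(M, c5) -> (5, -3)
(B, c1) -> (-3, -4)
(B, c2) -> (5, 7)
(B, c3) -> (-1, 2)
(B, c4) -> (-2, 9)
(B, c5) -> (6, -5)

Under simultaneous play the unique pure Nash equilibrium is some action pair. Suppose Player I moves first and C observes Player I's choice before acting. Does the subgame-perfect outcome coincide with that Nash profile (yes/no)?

yes

C best-responds to each possible Player I move:
- T: C compares 0, 4, 4, 8, 10 and picks c5; Player I would get -2.
- M: C compares -2, 6, 5, 1, -3 and picks c2; Player I would get 10.
- B: C compares -4, 7, 2, 9, -5 and picks c4; Player I would get -2.
Maximizing over -2, 10, -2, Player I chooses M. Subgame-perfect outcome: (M, c2) with payoffs (10, 6).
For the simultaneous game, intersect best replies.
Player I's best replies: c1→T; c2→M; c3→M; c4→M; c5→B.
C's best replies: T→c5; M→c2; B→c4.
Only (M, c2) has each player best-responding; Nash payoffs (10, 6).
Sequential outcome (M, c2) coincides with the Nash profile (M, c2).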